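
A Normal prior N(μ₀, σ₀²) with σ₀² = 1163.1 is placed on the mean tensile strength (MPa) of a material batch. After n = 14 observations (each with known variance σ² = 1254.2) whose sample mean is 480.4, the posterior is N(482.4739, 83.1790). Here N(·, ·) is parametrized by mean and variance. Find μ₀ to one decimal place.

With known observation variance, the Normal–Normal posterior has precision τ_n = τ₀ + n/σ² and mean μ_n = (τ₀μ₀ + (n/σ²)x̄)/τ_n.
Here τ₀ = 1/1163.1 = 0.000860 and τ_data = 14/1254.2 = 0.011162, so τ_n = 0.012022.
Rearranging for μ₀: μ₀ = (μ_n·τ_n − τ_data·x̄)/τ₀ = (482.4739·0.012022 − 0.011162·480.4) / 0.000860 = 0.438076/0.000860 ≈ 509.4.

μ₀ = 509.4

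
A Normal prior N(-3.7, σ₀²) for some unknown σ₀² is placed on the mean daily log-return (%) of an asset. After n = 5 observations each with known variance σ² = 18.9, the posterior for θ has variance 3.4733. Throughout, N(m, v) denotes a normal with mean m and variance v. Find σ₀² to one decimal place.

For the Normal–Normal model with known σ², precisions add: τ_n = τ₀ + n/σ².
So 1/σ₀² = 1/3.4733 − 5/18.9 = 0.287911 − 0.264550 = 0.023361.
Hence σ₀² = 1/0.023361 ≈ 42.8.

σ₀² = 42.8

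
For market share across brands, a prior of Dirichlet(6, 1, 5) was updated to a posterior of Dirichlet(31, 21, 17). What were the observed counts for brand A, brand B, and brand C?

counts (25, 20, 12)

For a Dirichlet(α) prior with multinomial counts c, the posterior is Dirichlet(α + c) componentwise.
Counts are posterior − prior componentwise: 31−6=25, 21−1=20, 17−5=12.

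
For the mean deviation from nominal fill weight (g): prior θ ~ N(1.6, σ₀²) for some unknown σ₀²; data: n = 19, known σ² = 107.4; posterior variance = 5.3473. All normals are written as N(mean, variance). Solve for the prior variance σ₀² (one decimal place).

σ₀² = 99.0

For the Normal–Normal model with known σ², precisions add: τ_n = τ₀ + n/σ².
So 1/σ₀² = 1/5.3473 − 19/107.4 = 0.187010 − 0.176909 = 0.010101.
Hence σ₀² = 1/0.010101 ≈ 99.0.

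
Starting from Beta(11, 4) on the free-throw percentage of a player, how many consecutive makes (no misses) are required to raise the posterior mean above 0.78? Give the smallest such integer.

After k makes and 0 misses the posterior is Beta(11+k, 4), with mean (11+k)/(11+4+k).
Set (11+k)/(15+k) > 0.78 and solve: k > (0.78·15 − 11)/(1 − 0.78) = 3.182.
The smallest integer exceeding 3.182 is 4, and checking k=4: (15)/(19) = 0.7895 > 0.78.

k = 4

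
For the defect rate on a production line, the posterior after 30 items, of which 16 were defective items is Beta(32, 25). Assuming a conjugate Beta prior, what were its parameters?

Under Beta–binomial conjugacy the posterior parameters are (α+s, β+f).
Subtract the data counts: 32−16=16, 25−14=11.

Beta(16, 11)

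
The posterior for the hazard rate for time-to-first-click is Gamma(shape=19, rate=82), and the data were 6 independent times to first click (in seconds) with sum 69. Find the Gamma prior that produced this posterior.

For an exponential likelihood with a Gamma(α, β) prior on the rate, n observations with total T give posterior Gamma(α+n, β+T).
So α = 19 − 6 = 13 and β = 82 − 69 = 13.

Gamma(shape=13, rate=13)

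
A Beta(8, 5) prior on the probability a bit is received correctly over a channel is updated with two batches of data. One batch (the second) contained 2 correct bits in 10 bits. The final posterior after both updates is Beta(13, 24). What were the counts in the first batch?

3 correct bits and 11 errors

Sequential conjugate updates are equivalent to a single update on the pooled data, so total successes = posterior α − prior α and total failures = posterior β − prior β.
Total across both batches: 13−8=5 correct bits, 24−5=19 errors.
Subtract the second batch: 5−2=3 correct bits and 19−8=11 errors.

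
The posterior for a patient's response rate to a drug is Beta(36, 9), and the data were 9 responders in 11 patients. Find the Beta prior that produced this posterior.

Beta(27, 7)

Beta is conjugate to the binomial likelihood: posterior = Beta(α+s, β+f).
So α = 36 − 9 = 27 and β = 9 − 2 = 7.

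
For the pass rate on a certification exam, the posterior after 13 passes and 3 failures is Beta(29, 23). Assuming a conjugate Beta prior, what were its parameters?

Beta is conjugate to the binomial likelihood: posterior = Beta(a+s, b+f).
So a = 29 − 13 = 16 and b = 23 − 3 = 20.

Beta(16, 20)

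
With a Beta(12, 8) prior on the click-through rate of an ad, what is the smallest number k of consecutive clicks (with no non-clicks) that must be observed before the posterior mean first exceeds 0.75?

k = 13

After k clicks and 0 non-clicks the posterior is Beta(12+k, 8), with mean (12+k)/(12+8+k).
Set (12+k)/(20+k) > 0.75 and solve: k > (0.75·20 − 12)/(1 − 0.75) = 12.000.
The smallest integer exceeding 12.000 is 13.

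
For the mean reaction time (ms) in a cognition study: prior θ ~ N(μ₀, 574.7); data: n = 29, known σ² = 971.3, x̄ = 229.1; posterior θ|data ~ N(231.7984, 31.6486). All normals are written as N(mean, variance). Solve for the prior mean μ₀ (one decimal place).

The posterior mean is a precision-weighted average: μ_n = (τ₀μ₀ + τ_data·x̄)/(τ₀+τ_data), with τ₀=1/σ₀² and τ_data=n/σ².
Here τ₀ = 1/574.7 = 0.001740 and τ_data = 29/971.3 = 0.029857, so τ_n = 0.031597.
Rearranging for μ₀: μ₀ = (μ_n·τ_n − τ_data·x̄)/τ₀ = (231.7984·0.031597 − 0.029857·229.1) / 0.001740 = 0.483895/0.001740 ≈ 278.1.

μ₀ = 278.1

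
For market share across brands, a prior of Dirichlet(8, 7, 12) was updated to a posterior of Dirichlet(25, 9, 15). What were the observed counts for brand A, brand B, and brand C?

counts (17, 2, 3)

For a Dirichlet(α) prior with multinomial counts c, the posterior is Dirichlet(α + c) componentwise.
Counts are posterior − prior componentwise: 25−8=17, 9−7=2, 15−12=3.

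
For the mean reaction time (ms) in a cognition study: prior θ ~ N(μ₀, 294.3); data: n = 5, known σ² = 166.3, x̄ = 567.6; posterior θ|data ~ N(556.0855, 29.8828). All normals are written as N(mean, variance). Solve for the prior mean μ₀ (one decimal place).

The posterior mean is a precision-weighted average: μ_n = (τ₀μ₀ + τ_data·x̄)/(τ₀+τ_data), with τ₀=1/σ₀² and τ_data=n/σ².
Here τ₀ = 1/294.3 = 0.003398 and τ_data = 5/166.3 = 0.030066, so τ_n = 0.033464.
Rearranging for μ₀: μ₀ = (μ_n·τ_n − τ_data·x̄)/τ₀ = (556.0855·0.033464 − 0.030066·567.6) / 0.003398 = 1.543384/0.003398 ≈ 454.2.

μ₀ = 454.2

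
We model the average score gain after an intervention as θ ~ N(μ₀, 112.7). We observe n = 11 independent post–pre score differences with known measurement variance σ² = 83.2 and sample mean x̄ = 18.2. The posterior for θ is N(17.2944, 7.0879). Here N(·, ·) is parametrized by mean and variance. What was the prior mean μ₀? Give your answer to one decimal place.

With known observation variance, the Normal–Normal posterior has precision τ_n = τ₀ + n/σ² and mean μ_n = (τ₀μ₀ + (n/σ²)x̄)/τ_n.
Here τ₀ = 1/112.7 = 0.008873 and τ_data = 11/83.2 = 0.132212, so τ_n = 0.141085.
Rearranging for μ₀: μ₀ = (μ_n·τ_n − τ_data·x̄)/τ₀ = (17.2944·0.141085 − 0.132212·18.2) / 0.008873 = 0.033722/0.008873 ≈ 3.8.

μ₀ = 3.8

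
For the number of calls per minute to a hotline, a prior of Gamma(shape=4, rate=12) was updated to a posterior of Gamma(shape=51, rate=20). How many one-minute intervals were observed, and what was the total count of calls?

A Gamma(α, β) prior (rate parametrization) on a Poisson rate with n observations summing to S gives posterior Gamma(α+S, β+n).
Matching: Σxᵢ = 51 − 4 = 47 and n = 20 − 12 = 8.

n = 8 one-minute intervals with total 47 calls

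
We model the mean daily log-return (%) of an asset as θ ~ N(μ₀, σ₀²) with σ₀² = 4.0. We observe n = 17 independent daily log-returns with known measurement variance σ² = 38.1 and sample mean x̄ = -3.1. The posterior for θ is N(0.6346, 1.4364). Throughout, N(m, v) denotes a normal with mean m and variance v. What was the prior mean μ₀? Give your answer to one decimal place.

μ₀ = 7.3

The posterior mean is a precision-weighted average: μ_n = (τ₀μ₀ + τ_data·x̄)/(τ₀+τ_data), with τ₀=1/σ₀² and τ_data=n/σ².
Here τ₀ = 1/4.0 = 0.250000 and τ_data = 17/38.1 = 0.446194, so τ_n = 0.696194.
Rearranging for μ₀: μ₀ = (μ_n·τ_n − τ_data·x̄)/τ₀ = (0.6346·0.696194 − 0.446194·-3.1) / 0.250000 = 1.825006/0.250000 ≈ 7.3.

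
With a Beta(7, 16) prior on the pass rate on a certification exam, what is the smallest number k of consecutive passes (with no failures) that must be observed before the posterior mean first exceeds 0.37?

After k passes and 0 failures the posterior is Beta(7+k, 16), with mean (7+k)/(7+16+k).
Set (7+k)/(23+k) > 0.37 and solve: k > (0.37·23 − 7)/(1 − 0.37) = 2.397.
The smallest integer exceeding 2.397 is 3.

k = 3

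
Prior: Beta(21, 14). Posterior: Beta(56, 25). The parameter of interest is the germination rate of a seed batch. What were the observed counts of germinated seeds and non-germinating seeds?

35 germinated seeds and 11 non-germinating seeds

Under Beta–binomial conjugacy the posterior parameters are (α+s, β+f).
Match parameters: s=56−21=35, f=25−14=11.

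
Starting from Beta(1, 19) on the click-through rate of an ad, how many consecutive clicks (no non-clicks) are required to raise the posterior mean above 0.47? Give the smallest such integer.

After k clicks and 0 non-clicks the posterior is Beta(1+k, 19), with mean (1+k)/(1+19+k).
Set (1+k)/(20+k) > 0.47 and solve: k > (0.47·20 − 1)/(1 − 0.47) = 15.849.
The smallest integer exceeding 15.849 is 16, and checking k=16: (17)/(36) = 0.4722 > 0.47.

k = 16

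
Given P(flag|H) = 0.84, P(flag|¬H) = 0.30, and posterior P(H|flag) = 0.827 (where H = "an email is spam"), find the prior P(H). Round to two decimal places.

Bayes' rule in odds form gives O(H|E) = O(H)·[P(E|H)/P(E|¬H)], hence O(H) = O(H|E)/LR.
Posterior odds = 0.827/(1−0.827) = 4.7803. LR = 0.84/0.30 = 2.8000.
Prior odds = 4.7803/2.8000 = 1.7073, so P(H) = 1.7073/(1+1.7073) ≈ 0.63.

P(H) = 0.63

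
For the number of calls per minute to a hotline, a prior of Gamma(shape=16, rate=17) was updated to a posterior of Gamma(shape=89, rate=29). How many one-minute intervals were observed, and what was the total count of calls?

n = 12 one-minute intervals with total 73 calls

A Gamma(α, β) prior (rate parametrization) on a Poisson rate with n observations summing to S gives posterior Gamma(α+S, β+n).
Matching: Σxᵢ = 89 − 16 = 73 and n = 29 − 17 = 12.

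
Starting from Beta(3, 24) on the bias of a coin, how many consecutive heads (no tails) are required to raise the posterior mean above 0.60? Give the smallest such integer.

After k heads and 0 tails the posterior is Beta(3+k, 24), with mean (3+k)/(3+24+k).
Set (3+k)/(27+k) > 0.60 and solve: k > (0.60·27 − 3)/(1 − 0.60) = 33.000.
The smallest integer exceeding 33.000 is 34, and checking k=34: (37)/(61) = 0.6066 > 0.60.

k = 34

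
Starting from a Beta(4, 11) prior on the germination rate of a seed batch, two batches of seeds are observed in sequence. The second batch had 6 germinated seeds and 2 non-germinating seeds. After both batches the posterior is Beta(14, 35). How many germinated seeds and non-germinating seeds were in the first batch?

4 germinated seeds and 22 non-germinating seeds

Because Beta–binomial updating is additive in the counts, the combined data contributed (α_post−α_prior, β_post−β_prior) successes and failures.
Total across both batches: 14−4=10 germinated seeds, 35−11=24 non-germinating seeds.
Subtract the second batch: 10−6=4 germinated seeds and 24−2=22 non-germinating seeds.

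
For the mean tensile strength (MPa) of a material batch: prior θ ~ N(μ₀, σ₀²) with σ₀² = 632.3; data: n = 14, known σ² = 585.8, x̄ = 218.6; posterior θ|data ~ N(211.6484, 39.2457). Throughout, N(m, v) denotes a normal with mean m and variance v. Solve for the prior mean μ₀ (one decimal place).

With known observation variance, the Normal–Normal posterior has precision τ_n = τ₀ + n/σ² and mean μ_n = (τ₀μ₀ + (n/σ²)x̄)/τ_n.
Here τ₀ = 1/632.3 = 0.001582 and τ_data = 14/585.8 = 0.023899, so τ_n = 0.025481.
Rearranging for μ₀: μ₀ = (μ_n·τ_n − τ_data·x̄)/τ₀ = (211.6484·0.025481 − 0.023899·218.6) / 0.001582 = 0.168691/0.001582 ≈ 106.6.

μ₀ = 106.6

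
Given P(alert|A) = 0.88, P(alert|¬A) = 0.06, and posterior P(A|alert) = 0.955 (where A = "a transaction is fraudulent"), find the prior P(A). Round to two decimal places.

Bayes' rule in odds form gives O(A|E) = O(A)·[P(E|A)/P(E|¬A)], hence O(A) = O(A|E)/LR.
Posterior odds = 0.955/(1−0.955) = 21.2222. LR = 0.88/0.06 = 14.6667.
Prior odds = 21.2222/14.6667 = 1.4470, so P(A) = 1.4470/(1+1.4470) ≈ 0.59.

P(A) = 0.59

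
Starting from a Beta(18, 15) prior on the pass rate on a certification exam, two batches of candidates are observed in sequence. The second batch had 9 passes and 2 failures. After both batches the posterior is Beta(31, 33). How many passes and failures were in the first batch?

Because Beta–binomial updating is additive in the counts, the combined data contributed (α_post−α_prior, β_post−β_prior) successes and failures.
Total across both batches: 31−18=13 passes, 33−15=18 failures.
Subtract the second batch: 13−9=4 passes and 18−2=16 failures.

4 passes and 16 failures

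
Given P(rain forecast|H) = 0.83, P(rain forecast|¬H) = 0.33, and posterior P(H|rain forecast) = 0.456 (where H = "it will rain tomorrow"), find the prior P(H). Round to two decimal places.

P(H) = 0.25

In odds form, posterior odds = prior odds × likelihood ratio, so prior odds = posterior odds ÷ LR.
Posterior odds = 0.456/(1−0.456) = 0.8382. LR = 0.83/0.33 = 2.5152.
Prior odds = 0.8382/2.5152 = 0.3333, so P(H) = 0.3333/(1+0.3333) ≈ 0.25.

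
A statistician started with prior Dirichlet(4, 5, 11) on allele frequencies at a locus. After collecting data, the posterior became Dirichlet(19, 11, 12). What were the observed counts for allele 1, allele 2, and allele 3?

counts (15, 6, 1)

For a Dirichlet(α) prior with multinomial counts c, the posterior is Dirichlet(α + c) componentwise.
Counts are posterior − prior componentwise: 19−4=15, 11−5=6, 12−11=1.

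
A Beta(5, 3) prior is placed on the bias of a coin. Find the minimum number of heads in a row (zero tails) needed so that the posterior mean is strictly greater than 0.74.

k = 4

After k heads and 0 tails the posterior is Beta(5+k, 3), with mean (5+k)/(5+3+k).
Set (5+k)/(8+k) > 0.74 and solve: k > (0.74·8 − 5)/(1 − 0.74) = 3.538.
The smallest integer exceeding 3.538 is 4, and checking k=4: (9)/(12) = 0.7500 > 0.74.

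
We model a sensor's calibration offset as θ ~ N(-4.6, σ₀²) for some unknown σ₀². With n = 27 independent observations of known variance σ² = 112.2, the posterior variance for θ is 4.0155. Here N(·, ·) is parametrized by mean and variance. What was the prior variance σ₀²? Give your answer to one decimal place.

σ₀² = 119.1

Posterior precision equals prior precision plus data precision: 1/σ_n² = 1/σ₀² + n/σ².
So 1/σ₀² = 1/4.0155 − 27/112.2 = 0.249035 − 0.240642 = 0.008393.
Hence σ₀² = 1/0.008393 ≈ 119.1.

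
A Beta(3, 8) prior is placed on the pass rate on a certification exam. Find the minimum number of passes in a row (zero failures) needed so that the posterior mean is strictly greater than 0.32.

After k passes and 0 failures the posterior is Beta(3+k, 8), with mean (3+k)/(3+8+k).
Set (3+k)/(11+k) > 0.32 and solve: k > (0.32·11 − 3)/(1 − 0.32) = 0.765.
The smallest integer exceeding 0.765 is 1, and checking k=1: (4)/(12) = 0.3333 > 0.32.

k = 1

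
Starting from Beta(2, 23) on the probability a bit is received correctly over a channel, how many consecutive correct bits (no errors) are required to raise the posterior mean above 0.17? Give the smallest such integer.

k = 3

After k correct bits and 0 errors the posterior is Beta(2+k, 23), with mean (2+k)/(2+23+k).
Set (2+k)/(25+k) > 0.17 and solve: k > (0.17·25 − 2)/(1 − 0.17) = 2.711.
The smallest integer exceeding 2.711 is 3, and checking k=3: (5)/(28) = 0.1786 > 0.17.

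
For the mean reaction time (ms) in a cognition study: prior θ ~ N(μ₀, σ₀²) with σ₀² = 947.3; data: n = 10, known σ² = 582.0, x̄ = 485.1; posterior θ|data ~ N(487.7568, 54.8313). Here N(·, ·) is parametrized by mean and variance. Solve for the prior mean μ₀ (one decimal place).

The posterior mean is a precision-weighted average: μ_n = (τ₀μ₀ + τ_data·x̄)/(τ₀+τ_data), with τ₀=1/σ₀² and τ_data=n/σ².
Here τ₀ = 1/947.3 = 0.001056 and τ_data = 10/582.0 = 0.017182, so τ_n = 0.018238.
Rearranging for μ₀: μ₀ = (μ_n·τ_n − τ_data·x̄)/τ₀ = (487.7568·0.018238 − 0.017182·485.1) / 0.001056 = 0.560720/0.001056 ≈ 531.0.

μ₀ = 531.0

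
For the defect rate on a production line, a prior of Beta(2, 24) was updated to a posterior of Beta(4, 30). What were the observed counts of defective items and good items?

A Beta(a, b) prior with s successes and f failures in binomial data gives a Beta(a+s, b+f) posterior.
Match parameters: s=4−2=2, f=30−24=6.

2 defective items and 6 good items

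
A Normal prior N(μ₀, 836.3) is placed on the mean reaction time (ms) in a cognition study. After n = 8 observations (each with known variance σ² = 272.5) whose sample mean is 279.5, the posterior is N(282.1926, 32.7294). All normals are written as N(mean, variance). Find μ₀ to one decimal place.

μ₀ = 348.3

The posterior mean is a precision-weighted average: μ_n = (τ₀μ₀ + τ_data·x̄)/(τ₀+τ_data), with τ₀=1/σ₀² and τ_data=n/σ².
Here τ₀ = 1/836.3 = 0.001196 and τ_data = 8/272.5 = 0.029358, so τ_n = 0.030554.
Rearranging for μ₀: μ₀ = (μ_n·τ_n − τ_data·x̄)/τ₀ = (282.1926·0.030554 − 0.029358·279.5) / 0.001196 = 0.416552/0.001196 ≈ 348.3.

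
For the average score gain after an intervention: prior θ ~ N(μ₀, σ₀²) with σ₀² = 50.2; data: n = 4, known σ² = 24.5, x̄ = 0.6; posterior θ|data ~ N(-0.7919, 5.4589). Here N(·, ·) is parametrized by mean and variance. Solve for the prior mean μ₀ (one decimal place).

μ₀ = -12.2

With known observation variance, the Normal–Normal posterior has precision τ_n = τ₀ + n/σ² and mean μ_n = (τ₀μ₀ + (n/σ²)x̄)/τ_n.
Here τ₀ = 1/50.2 = 0.019920 and τ_data = 4/24.5 = 0.163265, so τ_n = 0.183185.
Rearranging for μ₀: μ₀ = (μ_n·τ_n − τ_data·x̄)/τ₀ = (-0.7919·0.183185 − 0.163265·0.6) / 0.019920 = -0.243023/0.019920 ≈ -12.2.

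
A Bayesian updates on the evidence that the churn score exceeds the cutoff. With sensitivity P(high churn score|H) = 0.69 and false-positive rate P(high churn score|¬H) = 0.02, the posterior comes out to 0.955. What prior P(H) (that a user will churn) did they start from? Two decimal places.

Bayes' rule in odds form gives O(H|E) = O(H)·[P(E|H)/P(E|¬H)], hence O(H) = O(H|E)/LR.
Posterior odds = 0.955/(1−0.955) = 21.2222. LR = 0.69/0.02 = 34.5000.
Prior odds = 21.2222/34.5000 = 0.6151, so P(H) = 0.6151/(1+0.6151) ≈ 0.38.

P(H) = 0.38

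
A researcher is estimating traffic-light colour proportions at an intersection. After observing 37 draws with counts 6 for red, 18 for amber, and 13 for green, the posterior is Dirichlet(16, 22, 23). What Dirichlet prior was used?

For a Dirichlet(α) prior with multinomial counts c, the posterior is Dirichlet(α + c) componentwise.
Subtract each count from the matching posterior parameter: 16−6=10, 22−18=4, 23−13=10.

Dirichlet(10, 4, 10)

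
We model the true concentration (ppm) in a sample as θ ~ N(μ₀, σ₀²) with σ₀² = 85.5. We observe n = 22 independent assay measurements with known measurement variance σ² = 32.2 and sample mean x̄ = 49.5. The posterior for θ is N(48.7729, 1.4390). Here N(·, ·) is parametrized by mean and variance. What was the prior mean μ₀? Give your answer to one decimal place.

μ₀ = 6.3

With known observation variance, the Normal–Normal posterior has precision τ_n = τ₀ + n/σ² and mean μ_n = (τ₀μ₀ + (n/σ²)x̄)/τ_n.
Here τ₀ = 1/85.5 = 0.011696 and τ_data = 22/32.2 = 0.683230, so τ_n = 0.694926.
Rearranging for μ₀: μ₀ = (μ_n·τ_n − τ_data·x̄)/τ₀ = (48.7729·0.694926 − 0.683230·49.5) / 0.011696 = 0.073671/0.011696 ≈ 6.3.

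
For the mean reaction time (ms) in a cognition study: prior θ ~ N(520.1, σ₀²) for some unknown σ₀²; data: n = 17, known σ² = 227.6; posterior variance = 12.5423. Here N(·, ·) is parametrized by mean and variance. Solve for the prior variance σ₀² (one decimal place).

σ₀² = 198.5

Posterior precision equals prior precision plus data precision: 1/σ_n² = 1/σ₀² + n/σ².
So 1/σ₀² = 1/12.5423 − 17/227.6 = 0.079730 − 0.074692 = 0.005038.
Hence σ₀² = 1/0.005038 ≈ 198.5.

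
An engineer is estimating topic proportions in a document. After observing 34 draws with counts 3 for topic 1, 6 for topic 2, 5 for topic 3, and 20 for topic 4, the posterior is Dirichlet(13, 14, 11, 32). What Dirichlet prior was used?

For a Dirichlet(α) prior with multinomial counts c, the posterior is Dirichlet(α + c) componentwise.
Subtract each count from the matching posterior parameter: 13−3=10, 14−6=8, 11−5=6, 32−20=12.

Dirichlet(10, 8, 6, 12)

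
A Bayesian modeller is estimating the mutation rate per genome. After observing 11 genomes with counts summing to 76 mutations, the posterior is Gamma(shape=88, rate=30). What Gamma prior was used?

Gamma–Poisson conjugacy: posterior shape = α + Σxᵢ, posterior rate = β + n.
So α = 88 − 76 = 12 and β = 30 − 11 = 19.

Gamma(shape=12, rate=19)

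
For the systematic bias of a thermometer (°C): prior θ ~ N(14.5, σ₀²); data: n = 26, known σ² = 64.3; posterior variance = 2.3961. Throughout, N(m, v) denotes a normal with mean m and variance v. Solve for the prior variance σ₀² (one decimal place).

σ₀² = 77.0

Posterior precision equals prior precision plus data precision: 1/σ_n² = 1/σ₀² + n/σ².
So 1/σ₀² = 1/2.3961 − 26/64.3 = 0.417345 − 0.404355 = 0.012990.
Hence σ₀² = 1/0.012990 ≈ 77.0.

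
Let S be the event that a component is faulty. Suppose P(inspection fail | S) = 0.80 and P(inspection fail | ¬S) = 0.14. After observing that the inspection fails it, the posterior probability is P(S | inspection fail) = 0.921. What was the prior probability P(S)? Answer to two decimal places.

In odds form, posterior odds = prior odds × likelihood ratio, so prior odds = posterior odds ÷ LR.
Posterior odds = 0.921/(1−0.921) = 11.6582. LR = 0.80/0.14 = 5.7143.
Prior odds = 11.6582/5.7143 = 2.0402, so P(S) = 2.0402/(1+2.0402) ≈ 0.67.

P(S) = 0.67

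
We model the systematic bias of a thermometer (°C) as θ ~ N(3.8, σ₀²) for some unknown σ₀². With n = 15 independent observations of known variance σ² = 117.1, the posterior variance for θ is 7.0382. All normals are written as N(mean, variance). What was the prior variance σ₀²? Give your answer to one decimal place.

σ₀² = 71.5

For the Normal–Normal model with known σ², precisions add: τ_n = τ₀ + n/σ².
So 1/σ₀² = 1/7.0382 − 15/117.1 = 0.142082 − 0.128096 = 0.013986.
Hence σ₀² = 1/0.013986 ≈ 71.5.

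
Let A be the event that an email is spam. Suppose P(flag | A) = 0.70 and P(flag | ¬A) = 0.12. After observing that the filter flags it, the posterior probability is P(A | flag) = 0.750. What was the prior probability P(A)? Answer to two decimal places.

Bayes' rule in odds form gives O(A|E) = O(A)·[P(E|A)/P(E|¬A)], hence O(A) = O(A|E)/LR.
Posterior odds = 0.750/(1−0.750) = 3.0000. LR = 0.70/0.12 = 5.8333.
Prior odds = 3.0000/5.8333 = 0.5143, so P(A) = 0.5143/(1+0.5143) ≈ 0.34.

P(A) = 0.34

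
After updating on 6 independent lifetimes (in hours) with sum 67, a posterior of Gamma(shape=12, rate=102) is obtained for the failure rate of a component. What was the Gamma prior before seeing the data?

Gamma(shape=6, rate=35)

Gamma–exponential conjugacy: posterior shape = α + n, posterior rate = β + Σtᵢ.
So α = 12 − 6 = 6 and β = 102 − 67 = 35.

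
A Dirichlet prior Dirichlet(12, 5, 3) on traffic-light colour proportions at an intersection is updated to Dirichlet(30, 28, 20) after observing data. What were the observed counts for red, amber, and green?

For a Dirichlet(α) prior with multinomial counts c, the posterior is Dirichlet(α + c) componentwise.
Counts are posterior − prior componentwise: 30−12=18, 28−5=23, 20−3=17.

counts (18, 23, 17)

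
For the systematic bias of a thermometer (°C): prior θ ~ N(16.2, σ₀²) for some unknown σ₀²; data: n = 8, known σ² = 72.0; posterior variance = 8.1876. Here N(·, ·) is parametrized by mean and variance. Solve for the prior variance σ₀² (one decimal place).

For the Normal–Normal model with known σ², precisions add: τ_n = τ₀ + n/σ².
So 1/σ₀² = 1/8.1876 − 8/72.0 = 0.122136 − 0.111111 = 0.011025.
Hence σ₀² = 1/0.011025 ≈ 90.7.

σ₀² = 90.7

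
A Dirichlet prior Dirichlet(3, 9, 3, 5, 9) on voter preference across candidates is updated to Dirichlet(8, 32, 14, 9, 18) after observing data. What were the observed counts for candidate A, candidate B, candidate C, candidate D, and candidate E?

counts (5, 23, 11, 4, 9)

For a Dirichlet(α) prior with multinomial counts c, the posterior is Dirichlet(α + c) componentwise.
Counts are posterior − prior componentwise: 8−3=5, 32−9=23, 14−3=11, 9−5=4, 18−9=9.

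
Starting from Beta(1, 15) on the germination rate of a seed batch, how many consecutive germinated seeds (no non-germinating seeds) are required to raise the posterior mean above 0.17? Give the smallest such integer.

k = 3

After k germinated seeds and 0 non-germinating seeds the posterior is Beta(1+k, 15), with mean (1+k)/(1+15+k).
Set (1+k)/(16+k) > 0.17 and solve: k > (0.17·16 − 1)/(1 − 0.17) = 2.072.
The smallest integer exceeding 2.072 is 3.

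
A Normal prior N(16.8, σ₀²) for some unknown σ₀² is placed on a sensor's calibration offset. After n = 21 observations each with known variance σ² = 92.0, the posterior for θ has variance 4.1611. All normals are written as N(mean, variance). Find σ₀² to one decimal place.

Posterior precision equals prior precision plus data precision: 1/σ_n² = 1/σ₀² + n/σ².
So 1/σ₀² = 1/4.1611 − 21/92.0 = 0.240321 − 0.228261 = 0.012060.
Hence σ₀² = 1/0.012060 ≈ 82.9.

σ₀² = 82.9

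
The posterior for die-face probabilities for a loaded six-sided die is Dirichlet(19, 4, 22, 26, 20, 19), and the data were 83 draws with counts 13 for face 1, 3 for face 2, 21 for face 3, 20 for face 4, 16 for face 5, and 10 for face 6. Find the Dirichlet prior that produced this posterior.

For a Dirichlet(α) prior with multinomial counts c, the posterior is Dirichlet(α + c) componentwise.
Subtract each count from the matching posterior parameter: 19−13=6, 4−3=1, 22−21=1, 26−20=6, 20−16=4, 19−10=9.

Dirichlet(6, 1, 1, 6, 4, 9)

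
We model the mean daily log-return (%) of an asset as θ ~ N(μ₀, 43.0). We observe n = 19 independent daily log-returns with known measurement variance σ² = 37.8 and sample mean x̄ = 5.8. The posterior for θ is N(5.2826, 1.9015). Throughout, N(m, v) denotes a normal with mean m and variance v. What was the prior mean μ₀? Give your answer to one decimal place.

With known observation variance, the Normal–Normal posterior has precision τ_n = τ₀ + n/σ² and mean μ_n = (τ₀μ₀ + (n/σ²)x̄)/τ_n.
Here τ₀ = 1/43.0 = 0.023256 and τ_data = 19/37.8 = 0.502646, so τ_n = 0.525902.
Rearranging for μ₀: μ₀ = (μ_n·τ_n − τ_data·x̄)/τ₀ = (5.2826·0.525902 − 0.502646·5.8) / 0.023256 = -0.137217/0.023256 ≈ -5.9.

μ₀ = -5.9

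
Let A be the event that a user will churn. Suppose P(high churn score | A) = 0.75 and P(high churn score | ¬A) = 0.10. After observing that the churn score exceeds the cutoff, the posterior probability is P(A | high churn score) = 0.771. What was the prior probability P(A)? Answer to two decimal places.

In odds form, posterior odds = prior odds × likelihood ratio, so prior odds = posterior odds ÷ LR.
Posterior odds = 0.771/(1−0.771) = 3.3668. LR = 0.75/0.10 = 7.5000.
Prior odds = 3.3668/7.5000 = 0.4489, so P(A) = 0.4489/(1+0.4489) ≈ 0.31.

P(A) = 0.31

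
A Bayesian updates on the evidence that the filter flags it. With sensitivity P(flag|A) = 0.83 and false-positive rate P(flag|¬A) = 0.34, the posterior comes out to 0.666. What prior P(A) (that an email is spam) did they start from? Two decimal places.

P(A) = 0.45

In odds form, posterior odds = prior odds × likelihood ratio, so prior odds = posterior odds ÷ LR.
Posterior odds = 0.666/(1−0.666) = 1.9940. LR = 0.83/0.34 = 2.4412.
Prior odds = 1.9940/2.4412 = 0.8168, so P(A) = 0.8168/(1+0.8168) ≈ 0.45.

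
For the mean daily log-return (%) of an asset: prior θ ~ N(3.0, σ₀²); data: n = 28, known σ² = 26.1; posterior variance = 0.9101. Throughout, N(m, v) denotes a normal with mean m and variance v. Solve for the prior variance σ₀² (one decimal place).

For the Normal–Normal model with known σ², precisions add: τ_n = τ₀ + n/σ².
So 1/σ₀² = 1/0.9101 − 28/26.1 = 1.098780 − 1.072797 = 0.025983.
Hence σ₀² = 1/0.025983 ≈ 38.5.

σ₀² = 38.5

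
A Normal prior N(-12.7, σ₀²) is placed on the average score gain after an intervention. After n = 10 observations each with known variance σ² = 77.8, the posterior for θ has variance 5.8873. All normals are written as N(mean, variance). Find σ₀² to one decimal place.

σ₀² = 24.2

For the Normal–Normal model with known σ², precisions add: τ_n = τ₀ + n/σ².
So 1/σ₀² = 1/5.8873 − 10/77.8 = 0.169857 − 0.128535 = 0.041322.
Hence σ₀² = 1/0.041322 ≈ 24.2.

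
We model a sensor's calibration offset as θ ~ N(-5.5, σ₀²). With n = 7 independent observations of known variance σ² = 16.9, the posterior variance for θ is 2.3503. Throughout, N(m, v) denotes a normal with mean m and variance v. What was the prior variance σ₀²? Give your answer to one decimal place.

Posterior precision equals prior precision plus data precision: 1/σ_n² = 1/σ₀² + n/σ².
So 1/σ₀² = 1/2.3503 − 7/16.9 = 0.425478 − 0.414201 = 0.011277.
Hence σ₀² = 1/0.011277 ≈ 88.7.

σ₀² = 88.7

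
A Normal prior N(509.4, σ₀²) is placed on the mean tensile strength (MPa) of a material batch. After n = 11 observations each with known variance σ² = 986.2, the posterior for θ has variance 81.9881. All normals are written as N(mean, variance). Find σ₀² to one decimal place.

σ₀² = 958.8

Posterior precision equals prior precision plus data precision: 1/σ_n² = 1/σ₀² + n/σ².
So 1/σ₀² = 1/81.9881 − 11/986.2 = 0.012197 − 0.011154 = 0.001043.
Hence σ₀² = 1/0.001043 ≈ 958.8.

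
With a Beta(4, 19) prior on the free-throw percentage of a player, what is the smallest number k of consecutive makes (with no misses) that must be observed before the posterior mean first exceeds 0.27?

k = 4

After k makes and 0 misses the posterior is Beta(4+k, 19), with mean (4+k)/(4+19+k).
Set (4+k)/(23+k) > 0.27 and solve: k > (0.27·23 − 4)/(1 − 0.27) = 3.027.
The smallest integer exceeding 3.027 is 4.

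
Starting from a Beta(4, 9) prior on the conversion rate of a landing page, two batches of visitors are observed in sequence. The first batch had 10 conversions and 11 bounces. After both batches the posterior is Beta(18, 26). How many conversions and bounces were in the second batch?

4 conversions and 6 bounces

Sequential conjugate updates are equivalent to a single update on the pooled data, so total successes = posterior α − prior α and total failures = posterior β − prior β.
Total across both batches: 18−4=14 conversions, 26−9=17 bounces.
Subtract the first batch: 14−10=4 conversions and 17−11=6 bounces.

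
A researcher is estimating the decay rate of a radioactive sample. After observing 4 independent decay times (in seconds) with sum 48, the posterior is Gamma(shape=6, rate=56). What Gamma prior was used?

For an exponential likelihood with a Gamma(α, β) prior on the rate, n observations with total T give posterior Gamma(α+n, β+T).
So α = 6 − 4 = 2 and β = 56 − 48 = 8.

Gamma(shape=2, rate=8)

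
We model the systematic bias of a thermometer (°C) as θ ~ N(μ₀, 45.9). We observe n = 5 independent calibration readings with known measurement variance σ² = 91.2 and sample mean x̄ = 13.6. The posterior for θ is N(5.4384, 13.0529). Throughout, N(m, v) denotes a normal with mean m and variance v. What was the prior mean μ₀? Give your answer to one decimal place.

μ₀ = -15.1

With known observation variance, the Normal–Normal posterior has precision τ_n = τ₀ + n/σ² and mean μ_n = (τ₀μ₀ + (n/σ²)x̄)/τ_n.
Here τ₀ = 1/45.9 = 0.021786 and τ_data = 5/91.2 = 0.054825, so τ_n = 0.076611.
Rearranging for μ₀: μ₀ = (μ_n·τ_n − τ_data·x̄)/τ₀ = (5.4384·0.076611 − 0.054825·13.6) / 0.021786 = -0.328979/0.021786 ≈ -15.1.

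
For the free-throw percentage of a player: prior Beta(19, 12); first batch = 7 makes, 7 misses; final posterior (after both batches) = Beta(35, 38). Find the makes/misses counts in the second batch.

Because Beta–binomial updating is additive in the counts, the combined data contributed (α_post−α_prior, β_post−β_prior) successes and failures.
Total across both batches: 35−19=16 makes, 38−12=26 misses.
Subtract the first batch: 16−7=9 makes and 26−7=19 misses.

9 makes and 19 misses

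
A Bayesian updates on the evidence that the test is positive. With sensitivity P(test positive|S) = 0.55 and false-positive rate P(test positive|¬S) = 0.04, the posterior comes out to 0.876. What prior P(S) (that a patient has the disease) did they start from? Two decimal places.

Bayes' rule in odds form gives O(S|E) = O(S)·[P(E|S)/P(E|¬S)], hence O(S) = O(S|E)/LR.
Posterior odds = 0.876/(1−0.876) = 7.0645. LR = 0.55/0.04 = 13.7500.
Prior odds = 7.0645/13.7500 = 0.5138, so P(S) = 0.5138/(1+0.5138) ≈ 0.34.

P(S) = 0.34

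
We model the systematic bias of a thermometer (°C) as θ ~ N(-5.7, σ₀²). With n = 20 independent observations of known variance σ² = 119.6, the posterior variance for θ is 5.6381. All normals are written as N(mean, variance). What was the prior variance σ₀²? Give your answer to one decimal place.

For the Normal–Normal model with known σ², precisions add: τ_n = τ₀ + n/σ².
So 1/σ₀² = 1/5.6381 − 20/119.6 = 0.177365 − 0.167224 = 0.010141.
Hence σ₀² = 1/0.010141 ≈ 98.6.

σ₀² = 98.6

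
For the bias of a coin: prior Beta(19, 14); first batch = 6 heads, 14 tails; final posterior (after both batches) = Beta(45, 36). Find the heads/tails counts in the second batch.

20 heads and 8 tails

Because Beta–binomial updating is additive in the counts, the combined data contributed (α_post−α_prior, β_post−β_prior) successes and failures.
Total across both batches: 45−19=26 heads, 36−14=22 tails.
Subtract the first batch: 26−6=20 heads and 22−14=8 tails.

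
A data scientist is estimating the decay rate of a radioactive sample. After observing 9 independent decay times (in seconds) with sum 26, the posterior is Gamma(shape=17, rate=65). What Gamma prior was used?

Gamma–exponential conjugacy: posterior shape = α + n, posterior rate = β + Σtᵢ.
So α = 17 − 9 = 8 and β = 65 − 26 = 39.

Gamma(shape=8, rate=39)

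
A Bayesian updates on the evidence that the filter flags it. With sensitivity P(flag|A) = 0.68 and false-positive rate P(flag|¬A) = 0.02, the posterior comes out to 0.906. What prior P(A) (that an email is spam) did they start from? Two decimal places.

Bayes' rule in odds form gives O(A|E) = O(A)·[P(E|A)/P(E|¬A)], hence O(A) = O(A|E)/LR.
Posterior odds = 0.906/(1−0.906) = 9.6383. LR = 0.68/0.02 = 34.0000.
Prior odds = 9.6383/34.0000 = 0.2835, so P(A) = 0.2835/(1+0.2835) ≈ 0.22.

P(A) = 0.22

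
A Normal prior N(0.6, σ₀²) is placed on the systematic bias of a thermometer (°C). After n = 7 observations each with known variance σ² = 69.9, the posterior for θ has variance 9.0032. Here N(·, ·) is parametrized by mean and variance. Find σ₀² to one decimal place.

σ₀² = 91.5

For the Normal–Normal model with known σ², precisions add: τ_n = τ₀ + n/σ².
So 1/σ₀² = 1/9.0032 − 7/69.9 = 0.111072 − 0.100143 = 0.010929.
Hence σ₀² = 1/0.010929 ≈ 91.5.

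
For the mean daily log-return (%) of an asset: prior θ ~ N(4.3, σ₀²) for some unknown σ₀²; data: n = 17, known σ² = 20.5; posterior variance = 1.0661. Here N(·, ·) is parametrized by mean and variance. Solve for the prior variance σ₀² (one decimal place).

Posterior precision equals prior precision plus data precision: 1/σ_n² = 1/σ₀² + n/σ².
So 1/σ₀² = 1/1.0661 − 17/20.5 = 0.937998 − 0.829268 = 0.108730.
Hence σ₀² = 1/0.108730 ≈ 9.2.

σ₀² = 9.2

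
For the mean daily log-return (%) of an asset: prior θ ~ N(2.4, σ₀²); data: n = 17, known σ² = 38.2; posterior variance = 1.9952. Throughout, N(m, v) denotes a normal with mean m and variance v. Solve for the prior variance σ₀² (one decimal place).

σ₀² = 17.8

For the Normal–Normal model with known σ², precisions add: τ_n = τ₀ + n/σ².
So 1/σ₀² = 1/1.9952 − 17/38.2 = 0.501203 − 0.445026 = 0.056177.
Hence σ₀² = 1/0.056177 ≈ 17.8.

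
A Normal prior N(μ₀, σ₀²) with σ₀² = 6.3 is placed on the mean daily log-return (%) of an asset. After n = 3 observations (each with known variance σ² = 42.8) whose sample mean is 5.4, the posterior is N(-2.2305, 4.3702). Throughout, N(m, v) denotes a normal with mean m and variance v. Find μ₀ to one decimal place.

With known observation variance, the Normal–Normal posterior has precision τ_n = τ₀ + n/σ² and mean μ_n = (τ₀μ₀ + (n/σ²)x̄)/τ_n.
Here τ₀ = 1/6.3 = 0.158730 and τ_data = 3/42.8 = 0.070093, so τ_n = 0.228823.
Rearranging for μ₀: μ₀ = (μ_n·τ_n − τ_data·x̄)/τ₀ = (-2.2305·0.228823 − 0.070093·5.4) / 0.158730 = -0.888892/0.158730 ≈ -5.6.

μ₀ = -5.6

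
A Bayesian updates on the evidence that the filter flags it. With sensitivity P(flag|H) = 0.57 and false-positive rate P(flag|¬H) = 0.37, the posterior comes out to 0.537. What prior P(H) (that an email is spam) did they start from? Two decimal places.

P(H) = 0.43

Bayes' rule in odds form gives O(H|E) = O(H)·[P(E|H)/P(E|¬H)], hence O(H) = O(H|E)/LR.
Posterior odds = 0.537/(1−0.537) = 1.1598. LR = 0.57/0.37 = 1.5405.
Prior odds = 1.1598/1.5405 = 0.7529, so P(H) = 0.7529/(1+0.7529) ≈ 0.43.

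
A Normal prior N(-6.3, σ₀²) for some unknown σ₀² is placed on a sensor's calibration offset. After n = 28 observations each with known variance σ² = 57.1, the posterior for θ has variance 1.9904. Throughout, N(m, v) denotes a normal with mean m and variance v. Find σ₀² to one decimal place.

Posterior precision equals prior precision plus data precision: 1/σ_n² = 1/σ₀² + n/σ².
So 1/σ₀² = 1/1.9904 − 28/57.1 = 0.502412 − 0.490368 = 0.012044.
Hence σ₀² = 1/0.012044 ≈ 83.0.

σ₀² = 83.0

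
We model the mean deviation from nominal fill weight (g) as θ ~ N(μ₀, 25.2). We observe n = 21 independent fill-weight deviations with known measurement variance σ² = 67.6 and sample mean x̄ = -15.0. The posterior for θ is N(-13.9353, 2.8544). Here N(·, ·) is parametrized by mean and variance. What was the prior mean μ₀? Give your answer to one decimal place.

With known observation variance, the Normal–Normal posterior has precision τ_n = τ₀ + n/σ² and mean μ_n = (τ₀μ₀ + (n/σ²)x̄)/τ_n.
Here τ₀ = 1/25.2 = 0.039683 and τ_data = 21/67.6 = 0.310651, so τ_n = 0.350334.
Rearranging for μ₀: μ₀ = (μ_n·τ_n − τ_data·x̄)/τ₀ = (-13.9353·0.350334 − 0.310651·-15.0) / 0.039683 = -0.222244/0.039683 ≈ -5.6.

μ₀ = -5.6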